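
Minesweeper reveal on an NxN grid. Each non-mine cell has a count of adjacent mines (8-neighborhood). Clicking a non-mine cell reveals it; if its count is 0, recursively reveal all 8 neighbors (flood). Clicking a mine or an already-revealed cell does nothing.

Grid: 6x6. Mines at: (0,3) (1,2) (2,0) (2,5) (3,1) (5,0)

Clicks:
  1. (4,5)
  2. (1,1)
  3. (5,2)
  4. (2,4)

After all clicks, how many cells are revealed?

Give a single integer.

Click 1 (4,5) count=0: revealed 17 new [(2,2) (2,3) (2,4) (3,2) (3,3) (3,4) (3,5) (4,1) (4,2) (4,3) (4,4) (4,5) (5,1) (5,2) (5,3) (5,4) (5,5)] -> total=17
Click 2 (1,1) count=2: revealed 1 new [(1,1)] -> total=18
Click 3 (5,2) count=0: revealed 0 new [(none)] -> total=18
Click 4 (2,4) count=1: revealed 0 new [(none)] -> total=18

Answer: 18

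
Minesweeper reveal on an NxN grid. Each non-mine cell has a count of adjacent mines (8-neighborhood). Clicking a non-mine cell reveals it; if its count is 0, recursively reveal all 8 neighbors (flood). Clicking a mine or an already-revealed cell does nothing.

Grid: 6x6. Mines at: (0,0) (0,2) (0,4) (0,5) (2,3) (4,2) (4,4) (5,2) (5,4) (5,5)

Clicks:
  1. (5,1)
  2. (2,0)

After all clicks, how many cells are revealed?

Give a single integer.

Answer: 13

Derivation:
Click 1 (5,1) count=2: revealed 1 new [(5,1)] -> total=1
Click 2 (2,0) count=0: revealed 12 new [(1,0) (1,1) (1,2) (2,0) (2,1) (2,2) (3,0) (3,1) (3,2) (4,0) (4,1) (5,0)] -> total=13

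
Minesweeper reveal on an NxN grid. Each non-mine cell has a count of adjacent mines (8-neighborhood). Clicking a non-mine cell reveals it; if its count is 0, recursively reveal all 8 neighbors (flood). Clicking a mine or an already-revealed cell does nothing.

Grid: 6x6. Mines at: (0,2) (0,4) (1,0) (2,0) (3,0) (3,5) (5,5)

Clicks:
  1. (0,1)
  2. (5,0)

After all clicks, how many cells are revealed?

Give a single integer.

Click 1 (0,1) count=2: revealed 1 new [(0,1)] -> total=1
Click 2 (5,0) count=0: revealed 22 new [(1,1) (1,2) (1,3) (1,4) (2,1) (2,2) (2,3) (2,4) (3,1) (3,2) (3,3) (3,4) (4,0) (4,1) (4,2) (4,3) (4,4) (5,0) (5,1) (5,2) (5,3) (5,4)] -> total=23

Answer: 23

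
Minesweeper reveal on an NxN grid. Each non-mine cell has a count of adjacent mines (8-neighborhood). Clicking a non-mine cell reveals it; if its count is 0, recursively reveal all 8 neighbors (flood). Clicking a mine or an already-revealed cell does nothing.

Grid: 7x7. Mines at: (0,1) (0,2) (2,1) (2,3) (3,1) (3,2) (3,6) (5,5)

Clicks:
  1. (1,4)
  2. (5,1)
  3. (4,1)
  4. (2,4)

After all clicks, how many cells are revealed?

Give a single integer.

Answer: 17

Derivation:
Click 1 (1,4) count=1: revealed 1 new [(1,4)] -> total=1
Click 2 (5,1) count=0: revealed 15 new [(4,0) (4,1) (4,2) (4,3) (4,4) (5,0) (5,1) (5,2) (5,3) (5,4) (6,0) (6,1) (6,2) (6,3) (6,4)] -> total=16
Click 3 (4,1) count=2: revealed 0 new [(none)] -> total=16
Click 4 (2,4) count=1: revealed 1 new [(2,4)] -> total=17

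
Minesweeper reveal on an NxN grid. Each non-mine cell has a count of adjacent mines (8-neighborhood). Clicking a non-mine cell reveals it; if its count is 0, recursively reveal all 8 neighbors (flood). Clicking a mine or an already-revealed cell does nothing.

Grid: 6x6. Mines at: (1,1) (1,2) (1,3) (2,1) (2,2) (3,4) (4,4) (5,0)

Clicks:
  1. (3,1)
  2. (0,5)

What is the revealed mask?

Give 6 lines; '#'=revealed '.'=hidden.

Answer: ....##
....##
....##
.#....
......
......

Derivation:
Click 1 (3,1) count=2: revealed 1 new [(3,1)] -> total=1
Click 2 (0,5) count=0: revealed 6 new [(0,4) (0,5) (1,4) (1,5) (2,4) (2,5)] -> total=7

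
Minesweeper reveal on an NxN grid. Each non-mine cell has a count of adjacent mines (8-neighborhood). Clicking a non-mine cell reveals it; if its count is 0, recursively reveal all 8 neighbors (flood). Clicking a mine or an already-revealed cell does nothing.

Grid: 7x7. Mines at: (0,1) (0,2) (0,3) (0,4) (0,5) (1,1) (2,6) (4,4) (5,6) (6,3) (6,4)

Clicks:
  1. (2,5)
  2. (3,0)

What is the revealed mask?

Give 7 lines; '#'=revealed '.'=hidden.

Answer: .......
..####.
######.
######.
####...
####...
###....

Derivation:
Click 1 (2,5) count=1: revealed 1 new [(2,5)] -> total=1
Click 2 (3,0) count=0: revealed 26 new [(1,2) (1,3) (1,4) (1,5) (2,0) (2,1) (2,2) (2,3) (2,4) (3,0) (3,1) (3,2) (3,3) (3,4) (3,5) (4,0) (4,1) (4,2) (4,3) (5,0) (5,1) (5,2) (5,3) (6,0) (6,1) (6,2)] -> total=27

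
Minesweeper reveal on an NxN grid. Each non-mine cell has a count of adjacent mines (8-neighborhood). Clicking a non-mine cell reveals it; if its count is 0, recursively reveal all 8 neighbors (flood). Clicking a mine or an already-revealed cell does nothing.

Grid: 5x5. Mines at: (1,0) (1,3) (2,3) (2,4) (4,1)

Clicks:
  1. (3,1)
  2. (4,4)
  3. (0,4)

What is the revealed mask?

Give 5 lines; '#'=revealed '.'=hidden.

Answer: ....#
.....
.....
.####
..###

Derivation:
Click 1 (3,1) count=1: revealed 1 new [(3,1)] -> total=1
Click 2 (4,4) count=0: revealed 6 new [(3,2) (3,3) (3,4) (4,2) (4,3) (4,4)] -> total=7
Click 3 (0,4) count=1: revealed 1 new [(0,4)] -> total=8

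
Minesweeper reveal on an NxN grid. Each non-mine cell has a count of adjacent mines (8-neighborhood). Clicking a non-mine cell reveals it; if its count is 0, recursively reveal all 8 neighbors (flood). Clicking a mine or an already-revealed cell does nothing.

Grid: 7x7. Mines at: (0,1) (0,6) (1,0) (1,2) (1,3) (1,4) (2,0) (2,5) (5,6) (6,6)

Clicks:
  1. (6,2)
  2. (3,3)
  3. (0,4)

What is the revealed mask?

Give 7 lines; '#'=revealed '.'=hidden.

Answer: ....#..
.......
.####..
######.
######.
######.
######.

Derivation:
Click 1 (6,2) count=0: revealed 28 new [(2,1) (2,2) (2,3) (2,4) (3,0) (3,1) (3,2) (3,3) (3,4) (3,5) (4,0) (4,1) (4,2) (4,3) (4,4) (4,5) (5,0) (5,1) (5,2) (5,3) (5,4) (5,5) (6,0) (6,1) (6,2) (6,3) (6,4) (6,5)] -> total=28
Click 2 (3,3) count=0: revealed 0 new [(none)] -> total=28
Click 3 (0,4) count=2: revealed 1 new [(0,4)] -> total=29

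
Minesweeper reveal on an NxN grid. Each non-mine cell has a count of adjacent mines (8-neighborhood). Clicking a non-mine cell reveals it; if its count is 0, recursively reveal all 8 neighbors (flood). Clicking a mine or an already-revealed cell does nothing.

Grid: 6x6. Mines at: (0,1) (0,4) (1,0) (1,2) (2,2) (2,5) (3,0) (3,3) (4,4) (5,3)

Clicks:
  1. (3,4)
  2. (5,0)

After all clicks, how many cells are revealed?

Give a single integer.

Click 1 (3,4) count=3: revealed 1 new [(3,4)] -> total=1
Click 2 (5,0) count=0: revealed 6 new [(4,0) (4,1) (4,2) (5,0) (5,1) (5,2)] -> total=7

Answer: 7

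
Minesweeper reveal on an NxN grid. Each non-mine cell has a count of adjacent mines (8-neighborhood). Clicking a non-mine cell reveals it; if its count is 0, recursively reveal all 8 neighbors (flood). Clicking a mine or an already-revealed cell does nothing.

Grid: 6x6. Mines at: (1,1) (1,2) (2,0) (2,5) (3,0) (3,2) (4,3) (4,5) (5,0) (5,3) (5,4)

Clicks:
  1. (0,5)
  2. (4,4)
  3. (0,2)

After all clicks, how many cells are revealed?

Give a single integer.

Answer: 8

Derivation:
Click 1 (0,5) count=0: revealed 6 new [(0,3) (0,4) (0,5) (1,3) (1,4) (1,5)] -> total=6
Click 2 (4,4) count=4: revealed 1 new [(4,4)] -> total=7
Click 3 (0,2) count=2: revealed 1 new [(0,2)] -> total=8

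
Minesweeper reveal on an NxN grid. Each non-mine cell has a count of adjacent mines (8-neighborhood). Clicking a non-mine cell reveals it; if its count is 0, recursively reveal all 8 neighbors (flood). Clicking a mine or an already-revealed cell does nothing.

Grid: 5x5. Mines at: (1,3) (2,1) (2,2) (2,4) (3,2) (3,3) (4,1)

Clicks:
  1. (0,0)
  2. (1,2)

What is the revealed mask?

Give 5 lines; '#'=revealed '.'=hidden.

Answer: ###..
###..
.....
.....
.....

Derivation:
Click 1 (0,0) count=0: revealed 6 new [(0,0) (0,1) (0,2) (1,0) (1,1) (1,2)] -> total=6
Click 2 (1,2) count=3: revealed 0 new [(none)] -> total=6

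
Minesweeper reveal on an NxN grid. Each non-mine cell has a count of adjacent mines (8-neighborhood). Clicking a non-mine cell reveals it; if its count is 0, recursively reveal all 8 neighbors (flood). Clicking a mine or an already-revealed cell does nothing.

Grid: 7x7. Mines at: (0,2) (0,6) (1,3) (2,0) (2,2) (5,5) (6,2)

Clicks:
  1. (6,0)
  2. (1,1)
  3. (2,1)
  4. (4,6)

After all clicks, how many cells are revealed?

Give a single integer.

Answer: 30

Derivation:
Click 1 (6,0) count=0: revealed 28 new [(1,4) (1,5) (1,6) (2,3) (2,4) (2,5) (2,6) (3,0) (3,1) (3,2) (3,3) (3,4) (3,5) (3,6) (4,0) (4,1) (4,2) (4,3) (4,4) (4,5) (4,6) (5,0) (5,1) (5,2) (5,3) (5,4) (6,0) (6,1)] -> total=28
Click 2 (1,1) count=3: revealed 1 new [(1,1)] -> total=29
Click 3 (2,1) count=2: revealed 1 new [(2,1)] -> total=30
Click 4 (4,6) count=1: revealed 0 new [(none)] -> total=30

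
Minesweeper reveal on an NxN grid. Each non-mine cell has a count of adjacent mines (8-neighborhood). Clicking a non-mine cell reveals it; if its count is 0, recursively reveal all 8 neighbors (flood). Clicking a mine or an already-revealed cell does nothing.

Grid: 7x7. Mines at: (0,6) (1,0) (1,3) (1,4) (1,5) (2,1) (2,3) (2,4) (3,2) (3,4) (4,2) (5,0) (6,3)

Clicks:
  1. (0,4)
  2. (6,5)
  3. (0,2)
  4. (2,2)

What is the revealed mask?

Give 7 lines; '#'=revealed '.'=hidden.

Click 1 (0,4) count=3: revealed 1 new [(0,4)] -> total=1
Click 2 (6,5) count=0: revealed 13 new [(2,5) (2,6) (3,5) (3,6) (4,4) (4,5) (4,6) (5,4) (5,5) (5,6) (6,4) (6,5) (6,6)] -> total=14
Click 3 (0,2) count=1: revealed 1 new [(0,2)] -> total=15
Click 4 (2,2) count=4: revealed 1 new [(2,2)] -> total=16

Answer: ..#.#..
.......
..#..##
.....##
....###
....###
....###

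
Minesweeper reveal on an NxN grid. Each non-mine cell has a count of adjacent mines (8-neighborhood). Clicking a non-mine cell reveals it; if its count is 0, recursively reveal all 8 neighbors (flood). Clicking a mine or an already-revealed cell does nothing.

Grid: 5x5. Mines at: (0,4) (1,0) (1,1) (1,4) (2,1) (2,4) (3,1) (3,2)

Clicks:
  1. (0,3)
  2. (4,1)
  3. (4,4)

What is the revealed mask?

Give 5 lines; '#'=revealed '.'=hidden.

Click 1 (0,3) count=2: revealed 1 new [(0,3)] -> total=1
Click 2 (4,1) count=2: revealed 1 new [(4,1)] -> total=2
Click 3 (4,4) count=0: revealed 4 new [(3,3) (3,4) (4,3) (4,4)] -> total=6

Answer: ...#.
.....
.....
...##
.#.##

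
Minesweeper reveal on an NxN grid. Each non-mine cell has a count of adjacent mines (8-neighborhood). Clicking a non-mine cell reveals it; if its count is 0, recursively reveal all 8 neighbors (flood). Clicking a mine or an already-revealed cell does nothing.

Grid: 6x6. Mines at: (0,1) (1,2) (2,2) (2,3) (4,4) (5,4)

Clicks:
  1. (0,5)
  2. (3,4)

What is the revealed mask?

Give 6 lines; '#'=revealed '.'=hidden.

Click 1 (0,5) count=0: revealed 10 new [(0,3) (0,4) (0,5) (1,3) (1,4) (1,5) (2,4) (2,5) (3,4) (3,5)] -> total=10
Click 2 (3,4) count=2: revealed 0 new [(none)] -> total=10

Answer: ...###
...###
....##
....##
......
......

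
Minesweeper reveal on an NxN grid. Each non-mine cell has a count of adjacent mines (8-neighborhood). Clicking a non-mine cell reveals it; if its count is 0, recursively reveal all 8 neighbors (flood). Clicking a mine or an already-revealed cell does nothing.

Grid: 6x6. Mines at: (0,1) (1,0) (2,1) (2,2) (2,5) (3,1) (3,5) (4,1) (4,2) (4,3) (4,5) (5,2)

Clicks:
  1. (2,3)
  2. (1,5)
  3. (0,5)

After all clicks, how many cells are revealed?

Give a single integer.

Answer: 9

Derivation:
Click 1 (2,3) count=1: revealed 1 new [(2,3)] -> total=1
Click 2 (1,5) count=1: revealed 1 new [(1,5)] -> total=2
Click 3 (0,5) count=0: revealed 7 new [(0,2) (0,3) (0,4) (0,5) (1,2) (1,3) (1,4)] -> total=9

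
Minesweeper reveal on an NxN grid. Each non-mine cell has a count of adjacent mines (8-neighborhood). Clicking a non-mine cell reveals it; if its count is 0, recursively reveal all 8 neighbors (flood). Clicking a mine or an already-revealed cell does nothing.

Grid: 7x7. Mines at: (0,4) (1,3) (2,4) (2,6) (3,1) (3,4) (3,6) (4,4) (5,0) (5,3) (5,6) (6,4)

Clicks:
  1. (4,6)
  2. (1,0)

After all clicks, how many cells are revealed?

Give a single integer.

Click 1 (4,6) count=2: revealed 1 new [(4,6)] -> total=1
Click 2 (1,0) count=0: revealed 9 new [(0,0) (0,1) (0,2) (1,0) (1,1) (1,2) (2,0) (2,1) (2,2)] -> total=10

Answer: 10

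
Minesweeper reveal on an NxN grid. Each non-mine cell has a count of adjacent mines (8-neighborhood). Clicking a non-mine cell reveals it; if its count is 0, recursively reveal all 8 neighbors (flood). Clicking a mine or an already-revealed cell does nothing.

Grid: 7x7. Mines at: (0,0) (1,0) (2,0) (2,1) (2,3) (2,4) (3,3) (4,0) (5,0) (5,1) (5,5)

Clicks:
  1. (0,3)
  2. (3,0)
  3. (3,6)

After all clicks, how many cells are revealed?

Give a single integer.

Click 1 (0,3) count=0: revealed 18 new [(0,1) (0,2) (0,3) (0,4) (0,5) (0,6) (1,1) (1,2) (1,3) (1,4) (1,5) (1,6) (2,5) (2,6) (3,5) (3,6) (4,5) (4,6)] -> total=18
Click 2 (3,0) count=3: revealed 1 new [(3,0)] -> total=19
Click 3 (3,6) count=0: revealed 0 new [(none)] -> total=19

Answer: 19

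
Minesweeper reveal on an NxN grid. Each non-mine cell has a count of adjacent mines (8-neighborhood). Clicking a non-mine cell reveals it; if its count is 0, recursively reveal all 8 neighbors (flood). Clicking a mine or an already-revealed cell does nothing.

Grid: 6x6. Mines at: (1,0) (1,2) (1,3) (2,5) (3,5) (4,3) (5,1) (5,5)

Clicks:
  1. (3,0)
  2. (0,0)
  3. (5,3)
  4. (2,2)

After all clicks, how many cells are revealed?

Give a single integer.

Click 1 (3,0) count=0: revealed 9 new [(2,0) (2,1) (2,2) (3,0) (3,1) (3,2) (4,0) (4,1) (4,2)] -> total=9
Click 2 (0,0) count=1: revealed 1 new [(0,0)] -> total=10
Click 3 (5,3) count=1: revealed 1 new [(5,3)] -> total=11
Click 4 (2,2) count=2: revealed 0 new [(none)] -> total=11

Answer: 11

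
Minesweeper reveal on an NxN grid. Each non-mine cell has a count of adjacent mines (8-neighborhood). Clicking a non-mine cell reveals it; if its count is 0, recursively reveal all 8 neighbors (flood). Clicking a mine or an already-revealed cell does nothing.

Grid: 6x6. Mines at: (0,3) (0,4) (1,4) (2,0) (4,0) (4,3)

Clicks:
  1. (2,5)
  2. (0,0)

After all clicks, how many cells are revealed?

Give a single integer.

Click 1 (2,5) count=1: revealed 1 new [(2,5)] -> total=1
Click 2 (0,0) count=0: revealed 6 new [(0,0) (0,1) (0,2) (1,0) (1,1) (1,2)] -> total=7

Answer: 7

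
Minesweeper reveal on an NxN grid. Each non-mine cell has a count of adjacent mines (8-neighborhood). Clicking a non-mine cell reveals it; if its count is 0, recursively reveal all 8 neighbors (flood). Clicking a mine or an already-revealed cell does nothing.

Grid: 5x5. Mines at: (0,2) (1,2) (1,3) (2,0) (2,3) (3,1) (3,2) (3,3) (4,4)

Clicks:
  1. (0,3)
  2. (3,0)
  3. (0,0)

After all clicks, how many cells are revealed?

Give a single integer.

Click 1 (0,3) count=3: revealed 1 new [(0,3)] -> total=1
Click 2 (3,0) count=2: revealed 1 new [(3,0)] -> total=2
Click 3 (0,0) count=0: revealed 4 new [(0,0) (0,1) (1,0) (1,1)] -> total=6

Answer: 6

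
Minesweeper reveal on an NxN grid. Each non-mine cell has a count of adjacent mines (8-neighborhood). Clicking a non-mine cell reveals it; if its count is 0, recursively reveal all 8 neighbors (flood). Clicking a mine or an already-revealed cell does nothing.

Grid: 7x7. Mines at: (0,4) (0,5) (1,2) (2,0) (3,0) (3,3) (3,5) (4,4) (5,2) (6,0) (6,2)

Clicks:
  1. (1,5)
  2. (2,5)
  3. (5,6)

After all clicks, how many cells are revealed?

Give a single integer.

Click 1 (1,5) count=2: revealed 1 new [(1,5)] -> total=1
Click 2 (2,5) count=1: revealed 1 new [(2,5)] -> total=2
Click 3 (5,6) count=0: revealed 10 new [(4,5) (4,6) (5,3) (5,4) (5,5) (5,6) (6,3) (6,4) (6,5) (6,6)] -> total=12

Answer: 12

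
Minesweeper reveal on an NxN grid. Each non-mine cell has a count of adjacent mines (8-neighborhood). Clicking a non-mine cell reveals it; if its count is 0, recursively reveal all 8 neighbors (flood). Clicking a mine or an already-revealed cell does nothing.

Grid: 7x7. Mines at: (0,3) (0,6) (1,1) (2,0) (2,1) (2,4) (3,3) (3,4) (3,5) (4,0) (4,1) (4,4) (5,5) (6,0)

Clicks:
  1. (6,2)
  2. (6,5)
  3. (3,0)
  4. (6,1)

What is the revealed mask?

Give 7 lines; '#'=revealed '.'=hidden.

Answer: .......
.......
.......
#......
.......
.####..
.#####.

Derivation:
Click 1 (6,2) count=0: revealed 8 new [(5,1) (5,2) (5,3) (5,4) (6,1) (6,2) (6,3) (6,4)] -> total=8
Click 2 (6,5) count=1: revealed 1 new [(6,5)] -> total=9
Click 3 (3,0) count=4: revealed 1 new [(3,0)] -> total=10
Click 4 (6,1) count=1: revealed 0 new [(none)] -> total=10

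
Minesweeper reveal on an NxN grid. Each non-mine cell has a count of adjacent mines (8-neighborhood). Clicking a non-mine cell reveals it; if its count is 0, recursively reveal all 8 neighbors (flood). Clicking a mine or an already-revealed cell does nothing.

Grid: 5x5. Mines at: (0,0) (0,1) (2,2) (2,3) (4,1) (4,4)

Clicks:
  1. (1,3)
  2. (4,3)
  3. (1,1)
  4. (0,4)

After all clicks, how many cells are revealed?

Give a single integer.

Answer: 8

Derivation:
Click 1 (1,3) count=2: revealed 1 new [(1,3)] -> total=1
Click 2 (4,3) count=1: revealed 1 new [(4,3)] -> total=2
Click 3 (1,1) count=3: revealed 1 new [(1,1)] -> total=3
Click 4 (0,4) count=0: revealed 5 new [(0,2) (0,3) (0,4) (1,2) (1,4)] -> total=8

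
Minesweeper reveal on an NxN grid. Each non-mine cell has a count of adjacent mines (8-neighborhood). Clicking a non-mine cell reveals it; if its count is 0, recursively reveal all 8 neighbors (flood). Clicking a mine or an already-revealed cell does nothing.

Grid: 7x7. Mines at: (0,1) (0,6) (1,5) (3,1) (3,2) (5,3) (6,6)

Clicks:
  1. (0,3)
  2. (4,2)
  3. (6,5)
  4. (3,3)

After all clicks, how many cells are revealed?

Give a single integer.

Click 1 (0,3) count=0: revealed 9 new [(0,2) (0,3) (0,4) (1,2) (1,3) (1,4) (2,2) (2,3) (2,4)] -> total=9
Click 2 (4,2) count=3: revealed 1 new [(4,2)] -> total=10
Click 3 (6,5) count=1: revealed 1 new [(6,5)] -> total=11
Click 4 (3,3) count=1: revealed 1 new [(3,3)] -> total=12

Answer: 12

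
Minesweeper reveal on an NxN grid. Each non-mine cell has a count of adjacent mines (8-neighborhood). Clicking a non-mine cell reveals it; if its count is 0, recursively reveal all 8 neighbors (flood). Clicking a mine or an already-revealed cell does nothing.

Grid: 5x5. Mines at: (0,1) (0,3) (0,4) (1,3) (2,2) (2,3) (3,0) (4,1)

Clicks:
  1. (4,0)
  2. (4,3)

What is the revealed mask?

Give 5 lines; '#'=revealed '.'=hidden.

Answer: .....
.....
.....
..###
#.###

Derivation:
Click 1 (4,0) count=2: revealed 1 new [(4,0)] -> total=1
Click 2 (4,3) count=0: revealed 6 new [(3,2) (3,3) (3,4) (4,2) (4,3) (4,4)] -> total=7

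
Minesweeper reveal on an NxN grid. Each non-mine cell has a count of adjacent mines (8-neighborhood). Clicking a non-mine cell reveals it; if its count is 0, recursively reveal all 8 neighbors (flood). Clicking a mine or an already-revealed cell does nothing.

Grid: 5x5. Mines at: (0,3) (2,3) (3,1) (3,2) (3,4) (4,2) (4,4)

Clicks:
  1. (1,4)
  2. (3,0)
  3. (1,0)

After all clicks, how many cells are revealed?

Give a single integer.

Answer: 11

Derivation:
Click 1 (1,4) count=2: revealed 1 new [(1,4)] -> total=1
Click 2 (3,0) count=1: revealed 1 new [(3,0)] -> total=2
Click 3 (1,0) count=0: revealed 9 new [(0,0) (0,1) (0,2) (1,0) (1,1) (1,2) (2,0) (2,1) (2,2)] -> total=11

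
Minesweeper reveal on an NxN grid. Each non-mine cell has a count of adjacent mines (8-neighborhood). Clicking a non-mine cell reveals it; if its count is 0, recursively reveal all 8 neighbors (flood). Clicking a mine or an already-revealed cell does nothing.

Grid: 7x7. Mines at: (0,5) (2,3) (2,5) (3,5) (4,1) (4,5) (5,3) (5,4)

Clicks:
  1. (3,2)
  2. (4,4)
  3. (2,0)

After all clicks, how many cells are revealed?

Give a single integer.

Click 1 (3,2) count=2: revealed 1 new [(3,2)] -> total=1
Click 2 (4,4) count=4: revealed 1 new [(4,4)] -> total=2
Click 3 (2,0) count=0: revealed 15 new [(0,0) (0,1) (0,2) (0,3) (0,4) (1,0) (1,1) (1,2) (1,3) (1,4) (2,0) (2,1) (2,2) (3,0) (3,1)] -> total=17

Answer: 17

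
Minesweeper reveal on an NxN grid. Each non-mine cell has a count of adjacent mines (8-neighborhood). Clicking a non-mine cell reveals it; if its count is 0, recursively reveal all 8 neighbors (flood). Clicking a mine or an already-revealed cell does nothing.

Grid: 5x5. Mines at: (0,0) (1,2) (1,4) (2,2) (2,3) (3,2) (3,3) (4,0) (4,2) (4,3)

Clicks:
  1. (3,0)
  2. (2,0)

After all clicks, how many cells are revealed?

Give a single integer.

Answer: 6

Derivation:
Click 1 (3,0) count=1: revealed 1 new [(3,0)] -> total=1
Click 2 (2,0) count=0: revealed 5 new [(1,0) (1,1) (2,0) (2,1) (3,1)] -> total=6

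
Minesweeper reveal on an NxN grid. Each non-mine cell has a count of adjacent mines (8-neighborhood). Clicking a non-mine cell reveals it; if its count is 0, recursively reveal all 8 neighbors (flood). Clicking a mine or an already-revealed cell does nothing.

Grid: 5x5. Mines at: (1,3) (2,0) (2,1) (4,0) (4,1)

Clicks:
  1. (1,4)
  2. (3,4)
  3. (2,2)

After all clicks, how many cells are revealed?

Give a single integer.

Answer: 10

Derivation:
Click 1 (1,4) count=1: revealed 1 new [(1,4)] -> total=1
Click 2 (3,4) count=0: revealed 9 new [(2,2) (2,3) (2,4) (3,2) (3,3) (3,4) (4,2) (4,3) (4,4)] -> total=10
Click 3 (2,2) count=2: revealed 0 new [(none)] -> total=10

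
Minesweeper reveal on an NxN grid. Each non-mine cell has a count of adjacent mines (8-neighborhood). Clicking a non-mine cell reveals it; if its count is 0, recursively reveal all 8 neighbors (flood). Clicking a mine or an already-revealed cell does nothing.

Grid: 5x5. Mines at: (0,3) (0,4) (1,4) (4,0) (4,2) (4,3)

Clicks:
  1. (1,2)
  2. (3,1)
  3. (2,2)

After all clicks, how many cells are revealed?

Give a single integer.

Answer: 15

Derivation:
Click 1 (1,2) count=1: revealed 1 new [(1,2)] -> total=1
Click 2 (3,1) count=2: revealed 1 new [(3,1)] -> total=2
Click 3 (2,2) count=0: revealed 13 new [(0,0) (0,1) (0,2) (1,0) (1,1) (1,3) (2,0) (2,1) (2,2) (2,3) (3,0) (3,2) (3,3)] -> total=15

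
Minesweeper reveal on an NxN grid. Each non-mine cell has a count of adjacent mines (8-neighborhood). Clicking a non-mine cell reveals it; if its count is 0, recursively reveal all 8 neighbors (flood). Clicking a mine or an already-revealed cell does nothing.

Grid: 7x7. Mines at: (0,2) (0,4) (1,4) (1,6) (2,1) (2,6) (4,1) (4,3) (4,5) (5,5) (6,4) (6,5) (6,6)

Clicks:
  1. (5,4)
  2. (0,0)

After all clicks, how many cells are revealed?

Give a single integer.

Click 1 (5,4) count=5: revealed 1 new [(5,4)] -> total=1
Click 2 (0,0) count=0: revealed 4 new [(0,0) (0,1) (1,0) (1,1)] -> total=5

Answer: 5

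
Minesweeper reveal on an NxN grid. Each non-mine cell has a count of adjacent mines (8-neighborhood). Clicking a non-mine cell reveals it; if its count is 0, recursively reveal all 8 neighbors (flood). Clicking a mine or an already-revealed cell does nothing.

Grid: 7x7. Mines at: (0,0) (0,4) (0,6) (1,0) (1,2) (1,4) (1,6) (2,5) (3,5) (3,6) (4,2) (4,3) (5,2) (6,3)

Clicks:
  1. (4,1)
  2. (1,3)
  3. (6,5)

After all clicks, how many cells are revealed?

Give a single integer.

Click 1 (4,1) count=2: revealed 1 new [(4,1)] -> total=1
Click 2 (1,3) count=3: revealed 1 new [(1,3)] -> total=2
Click 3 (6,5) count=0: revealed 9 new [(4,4) (4,5) (4,6) (5,4) (5,5) (5,6) (6,4) (6,5) (6,6)] -> total=11

Answer: 11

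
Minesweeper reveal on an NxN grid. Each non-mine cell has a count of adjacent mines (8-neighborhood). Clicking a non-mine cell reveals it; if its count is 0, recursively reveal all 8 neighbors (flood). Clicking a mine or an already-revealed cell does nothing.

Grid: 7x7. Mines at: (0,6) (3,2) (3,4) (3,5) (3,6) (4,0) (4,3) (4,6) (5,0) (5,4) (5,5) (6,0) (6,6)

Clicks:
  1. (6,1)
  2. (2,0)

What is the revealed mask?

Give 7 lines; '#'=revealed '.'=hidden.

Click 1 (6,1) count=2: revealed 1 new [(6,1)] -> total=1
Click 2 (2,0) count=0: revealed 20 new [(0,0) (0,1) (0,2) (0,3) (0,4) (0,5) (1,0) (1,1) (1,2) (1,3) (1,4) (1,5) (2,0) (2,1) (2,2) (2,3) (2,4) (2,5) (3,0) (3,1)] -> total=21

Answer: ######.
######.
######.
##.....
.......
.......
.#.....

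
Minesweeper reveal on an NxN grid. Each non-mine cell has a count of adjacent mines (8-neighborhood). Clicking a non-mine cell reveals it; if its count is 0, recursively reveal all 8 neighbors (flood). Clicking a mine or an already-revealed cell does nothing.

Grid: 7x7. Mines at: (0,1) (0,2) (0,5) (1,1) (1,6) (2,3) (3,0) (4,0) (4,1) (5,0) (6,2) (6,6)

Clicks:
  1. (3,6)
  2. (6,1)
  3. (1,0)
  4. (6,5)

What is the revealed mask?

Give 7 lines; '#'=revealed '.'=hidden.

Answer: .......
#......
....###
..#####
..#####
..#####
.#.###.

Derivation:
Click 1 (3,6) count=0: revealed 21 new [(2,4) (2,5) (2,6) (3,2) (3,3) (3,4) (3,5) (3,6) (4,2) (4,3) (4,4) (4,5) (4,6) (5,2) (5,3) (5,4) (5,5) (5,6) (6,3) (6,4) (6,5)] -> total=21
Click 2 (6,1) count=2: revealed 1 new [(6,1)] -> total=22
Click 3 (1,0) count=2: revealed 1 new [(1,0)] -> total=23
Click 4 (6,5) count=1: revealed 0 new [(none)] -> total=23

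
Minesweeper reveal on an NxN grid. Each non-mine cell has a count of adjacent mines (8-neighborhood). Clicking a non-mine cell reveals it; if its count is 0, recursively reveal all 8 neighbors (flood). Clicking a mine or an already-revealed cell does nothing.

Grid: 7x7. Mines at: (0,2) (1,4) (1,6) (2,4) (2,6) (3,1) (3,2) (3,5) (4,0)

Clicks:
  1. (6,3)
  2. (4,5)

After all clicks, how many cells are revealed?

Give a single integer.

Click 1 (6,3) count=0: revealed 20 new [(4,1) (4,2) (4,3) (4,4) (4,5) (4,6) (5,0) (5,1) (5,2) (5,3) (5,4) (5,5) (5,6) (6,0) (6,1) (6,2) (6,3) (6,4) (6,5) (6,6)] -> total=20
Click 2 (4,5) count=1: revealed 0 new [(none)] -> total=20

Answer: 20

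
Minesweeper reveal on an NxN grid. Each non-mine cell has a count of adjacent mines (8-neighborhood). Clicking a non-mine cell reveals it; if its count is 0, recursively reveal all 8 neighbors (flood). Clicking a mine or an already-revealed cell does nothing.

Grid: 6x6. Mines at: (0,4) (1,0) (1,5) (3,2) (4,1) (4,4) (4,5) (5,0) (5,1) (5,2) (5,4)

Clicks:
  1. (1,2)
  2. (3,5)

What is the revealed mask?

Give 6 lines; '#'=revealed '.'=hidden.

Click 1 (1,2) count=0: revealed 9 new [(0,1) (0,2) (0,3) (1,1) (1,2) (1,3) (2,1) (2,2) (2,3)] -> total=9
Click 2 (3,5) count=2: revealed 1 new [(3,5)] -> total=10

Answer: .###..
.###..
.###..
.....#
......
......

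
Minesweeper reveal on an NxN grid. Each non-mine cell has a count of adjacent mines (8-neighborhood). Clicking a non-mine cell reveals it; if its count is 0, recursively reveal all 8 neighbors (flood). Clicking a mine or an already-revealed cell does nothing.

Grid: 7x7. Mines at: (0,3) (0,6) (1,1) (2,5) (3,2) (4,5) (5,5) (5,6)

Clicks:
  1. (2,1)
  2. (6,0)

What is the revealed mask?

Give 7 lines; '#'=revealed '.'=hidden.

Answer: .......
.......
##.....
##.....
#####..
#####..
#####..

Derivation:
Click 1 (2,1) count=2: revealed 1 new [(2,1)] -> total=1
Click 2 (6,0) count=0: revealed 18 new [(2,0) (3,0) (3,1) (4,0) (4,1) (4,2) (4,3) (4,4) (5,0) (5,1) (5,2) (5,3) (5,4) (6,0) (6,1) (6,2) (6,3) (6,4)] -> total=19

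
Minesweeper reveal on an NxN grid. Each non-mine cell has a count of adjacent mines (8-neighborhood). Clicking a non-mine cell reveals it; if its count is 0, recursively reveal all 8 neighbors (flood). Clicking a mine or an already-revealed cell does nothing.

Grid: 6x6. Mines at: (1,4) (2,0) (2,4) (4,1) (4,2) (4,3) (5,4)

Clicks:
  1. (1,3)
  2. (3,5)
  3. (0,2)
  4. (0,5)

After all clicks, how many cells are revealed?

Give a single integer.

Click 1 (1,3) count=2: revealed 1 new [(1,3)] -> total=1
Click 2 (3,5) count=1: revealed 1 new [(3,5)] -> total=2
Click 3 (0,2) count=0: revealed 13 new [(0,0) (0,1) (0,2) (0,3) (1,0) (1,1) (1,2) (2,1) (2,2) (2,3) (3,1) (3,2) (3,3)] -> total=15
Click 4 (0,5) count=1: revealed 1 new [(0,5)] -> total=16

Answer: 16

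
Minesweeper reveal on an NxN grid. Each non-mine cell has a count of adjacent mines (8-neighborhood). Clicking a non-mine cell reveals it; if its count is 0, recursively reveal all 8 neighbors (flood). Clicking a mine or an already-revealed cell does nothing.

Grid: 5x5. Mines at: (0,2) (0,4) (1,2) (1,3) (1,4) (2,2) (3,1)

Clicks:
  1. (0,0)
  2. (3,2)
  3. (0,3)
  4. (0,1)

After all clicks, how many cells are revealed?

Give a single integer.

Answer: 8

Derivation:
Click 1 (0,0) count=0: revealed 6 new [(0,0) (0,1) (1,0) (1,1) (2,0) (2,1)] -> total=6
Click 2 (3,2) count=2: revealed 1 new [(3,2)] -> total=7
Click 3 (0,3) count=5: revealed 1 new [(0,3)] -> total=8
Click 4 (0,1) count=2: revealed 0 new [(none)] -> total=8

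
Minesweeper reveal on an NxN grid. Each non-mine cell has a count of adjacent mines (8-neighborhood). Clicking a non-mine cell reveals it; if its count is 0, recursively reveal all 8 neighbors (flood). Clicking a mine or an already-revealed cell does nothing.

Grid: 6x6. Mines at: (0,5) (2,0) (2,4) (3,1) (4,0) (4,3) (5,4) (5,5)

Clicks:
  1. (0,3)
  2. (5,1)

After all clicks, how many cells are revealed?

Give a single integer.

Answer: 14

Derivation:
Click 1 (0,3) count=0: revealed 13 new [(0,0) (0,1) (0,2) (0,3) (0,4) (1,0) (1,1) (1,2) (1,3) (1,4) (2,1) (2,2) (2,3)] -> total=13
Click 2 (5,1) count=1: revealed 1 new [(5,1)] -> total=14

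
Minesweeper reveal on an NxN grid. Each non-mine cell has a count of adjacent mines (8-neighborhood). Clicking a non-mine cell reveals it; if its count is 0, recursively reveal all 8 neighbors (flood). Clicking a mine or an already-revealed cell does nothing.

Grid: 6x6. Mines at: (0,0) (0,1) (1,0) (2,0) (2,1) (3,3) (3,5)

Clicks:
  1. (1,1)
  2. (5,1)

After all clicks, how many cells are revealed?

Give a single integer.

Click 1 (1,1) count=5: revealed 1 new [(1,1)] -> total=1
Click 2 (5,1) count=0: revealed 15 new [(3,0) (3,1) (3,2) (4,0) (4,1) (4,2) (4,3) (4,4) (4,5) (5,0) (5,1) (5,2) (5,3) (5,4) (5,5)] -> total=16

Answer: 16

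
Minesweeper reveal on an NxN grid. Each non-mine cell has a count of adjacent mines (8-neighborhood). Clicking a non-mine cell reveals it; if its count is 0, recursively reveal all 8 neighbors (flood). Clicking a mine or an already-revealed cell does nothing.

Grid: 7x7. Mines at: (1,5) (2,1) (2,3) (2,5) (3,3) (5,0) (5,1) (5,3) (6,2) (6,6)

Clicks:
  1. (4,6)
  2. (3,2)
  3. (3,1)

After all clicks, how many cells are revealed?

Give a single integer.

Click 1 (4,6) count=0: revealed 9 new [(3,4) (3,5) (3,6) (4,4) (4,5) (4,6) (5,4) (5,5) (5,6)] -> total=9
Click 2 (3,2) count=3: revealed 1 new [(3,2)] -> total=10
Click 3 (3,1) count=1: revealed 1 new [(3,1)] -> total=11

Answer: 11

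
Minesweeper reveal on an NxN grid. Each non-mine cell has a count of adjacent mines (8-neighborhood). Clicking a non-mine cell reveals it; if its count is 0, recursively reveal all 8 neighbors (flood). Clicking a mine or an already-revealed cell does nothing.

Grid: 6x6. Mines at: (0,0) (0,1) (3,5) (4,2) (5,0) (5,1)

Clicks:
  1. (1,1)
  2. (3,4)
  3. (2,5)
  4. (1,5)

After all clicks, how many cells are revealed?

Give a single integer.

Answer: 23

Derivation:
Click 1 (1,1) count=2: revealed 1 new [(1,1)] -> total=1
Click 2 (3,4) count=1: revealed 1 new [(3,4)] -> total=2
Click 3 (2,5) count=1: revealed 1 new [(2,5)] -> total=3
Click 4 (1,5) count=0: revealed 20 new [(0,2) (0,3) (0,4) (0,5) (1,0) (1,2) (1,3) (1,4) (1,5) (2,0) (2,1) (2,2) (2,3) (2,4) (3,0) (3,1) (3,2) (3,3) (4,0) (4,1)] -> total=23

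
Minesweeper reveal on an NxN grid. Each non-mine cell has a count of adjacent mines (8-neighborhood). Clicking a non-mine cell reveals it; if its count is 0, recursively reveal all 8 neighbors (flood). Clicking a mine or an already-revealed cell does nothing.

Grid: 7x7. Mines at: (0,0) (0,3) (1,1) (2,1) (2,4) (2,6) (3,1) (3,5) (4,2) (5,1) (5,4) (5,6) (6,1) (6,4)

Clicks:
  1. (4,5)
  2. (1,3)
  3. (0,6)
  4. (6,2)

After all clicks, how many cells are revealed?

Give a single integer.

Click 1 (4,5) count=3: revealed 1 new [(4,5)] -> total=1
Click 2 (1,3) count=2: revealed 1 new [(1,3)] -> total=2
Click 3 (0,6) count=0: revealed 6 new [(0,4) (0,5) (0,6) (1,4) (1,5) (1,6)] -> total=8
Click 4 (6,2) count=2: revealed 1 new [(6,2)] -> total=9

Answer: 9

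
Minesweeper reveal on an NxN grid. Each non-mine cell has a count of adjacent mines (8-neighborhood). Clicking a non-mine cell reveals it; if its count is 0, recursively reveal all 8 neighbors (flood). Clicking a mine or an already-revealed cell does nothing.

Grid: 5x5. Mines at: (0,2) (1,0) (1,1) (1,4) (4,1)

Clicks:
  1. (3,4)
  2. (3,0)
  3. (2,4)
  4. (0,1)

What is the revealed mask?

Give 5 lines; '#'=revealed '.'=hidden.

Click 1 (3,4) count=0: revealed 9 new [(2,2) (2,3) (2,4) (3,2) (3,3) (3,4) (4,2) (4,3) (4,4)] -> total=9
Click 2 (3,0) count=1: revealed 1 new [(3,0)] -> total=10
Click 3 (2,4) count=1: revealed 0 new [(none)] -> total=10
Click 4 (0,1) count=3: revealed 1 new [(0,1)] -> total=11

Answer: .#...
.....
..###
#.###
..###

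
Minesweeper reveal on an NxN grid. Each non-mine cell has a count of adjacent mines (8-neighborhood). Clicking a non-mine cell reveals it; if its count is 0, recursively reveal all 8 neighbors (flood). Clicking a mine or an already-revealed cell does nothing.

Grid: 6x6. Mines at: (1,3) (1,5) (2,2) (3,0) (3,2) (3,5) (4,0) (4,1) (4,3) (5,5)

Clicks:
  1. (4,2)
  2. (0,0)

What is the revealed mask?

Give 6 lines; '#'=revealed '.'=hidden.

Answer: ###...
###...
##....
......
..#...
......

Derivation:
Click 1 (4,2) count=3: revealed 1 new [(4,2)] -> total=1
Click 2 (0,0) count=0: revealed 8 new [(0,0) (0,1) (0,2) (1,0) (1,1) (1,2) (2,0) (2,1)] -> total=9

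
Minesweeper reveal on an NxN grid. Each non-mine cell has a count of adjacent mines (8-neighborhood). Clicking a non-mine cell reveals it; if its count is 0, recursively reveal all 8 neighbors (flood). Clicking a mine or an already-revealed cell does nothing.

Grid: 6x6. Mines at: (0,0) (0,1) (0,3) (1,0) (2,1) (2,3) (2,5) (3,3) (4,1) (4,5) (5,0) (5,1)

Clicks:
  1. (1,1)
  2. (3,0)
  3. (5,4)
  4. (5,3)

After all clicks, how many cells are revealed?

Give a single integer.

Answer: 8

Derivation:
Click 1 (1,1) count=4: revealed 1 new [(1,1)] -> total=1
Click 2 (3,0) count=2: revealed 1 new [(3,0)] -> total=2
Click 3 (5,4) count=1: revealed 1 new [(5,4)] -> total=3
Click 4 (5,3) count=0: revealed 5 new [(4,2) (4,3) (4,4) (5,2) (5,3)] -> total=8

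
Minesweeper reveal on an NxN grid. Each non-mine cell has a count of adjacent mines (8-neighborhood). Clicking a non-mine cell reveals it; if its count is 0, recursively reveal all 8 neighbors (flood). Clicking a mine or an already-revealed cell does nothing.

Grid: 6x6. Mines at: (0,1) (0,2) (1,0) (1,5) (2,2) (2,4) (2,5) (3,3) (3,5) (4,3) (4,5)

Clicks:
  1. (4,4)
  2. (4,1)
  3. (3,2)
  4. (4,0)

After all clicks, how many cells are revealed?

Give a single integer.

Answer: 12

Derivation:
Click 1 (4,4) count=4: revealed 1 new [(4,4)] -> total=1
Click 2 (4,1) count=0: revealed 11 new [(2,0) (2,1) (3,0) (3,1) (3,2) (4,0) (4,1) (4,2) (5,0) (5,1) (5,2)] -> total=12
Click 3 (3,2) count=3: revealed 0 new [(none)] -> total=12
Click 4 (4,0) count=0: revealed 0 new [(none)] -> total=12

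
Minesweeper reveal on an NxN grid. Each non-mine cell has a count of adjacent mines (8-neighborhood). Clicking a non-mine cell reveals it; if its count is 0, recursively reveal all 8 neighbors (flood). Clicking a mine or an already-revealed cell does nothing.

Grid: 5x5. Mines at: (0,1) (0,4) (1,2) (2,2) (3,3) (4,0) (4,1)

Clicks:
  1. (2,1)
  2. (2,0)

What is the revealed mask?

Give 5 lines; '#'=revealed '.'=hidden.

Answer: .....
##...
##...
##...
.....

Derivation:
Click 1 (2,1) count=2: revealed 1 new [(2,1)] -> total=1
Click 2 (2,0) count=0: revealed 5 new [(1,0) (1,1) (2,0) (3,0) (3,1)] -> total=6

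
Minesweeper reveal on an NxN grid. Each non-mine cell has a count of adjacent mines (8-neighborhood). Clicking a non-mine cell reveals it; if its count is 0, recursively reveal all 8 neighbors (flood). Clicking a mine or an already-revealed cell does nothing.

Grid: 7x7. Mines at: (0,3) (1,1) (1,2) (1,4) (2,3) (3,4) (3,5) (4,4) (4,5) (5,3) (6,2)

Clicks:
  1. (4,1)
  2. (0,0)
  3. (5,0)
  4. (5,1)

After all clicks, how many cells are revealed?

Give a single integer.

Answer: 15

Derivation:
Click 1 (4,1) count=0: revealed 14 new [(2,0) (2,1) (2,2) (3,0) (3,1) (3,2) (4,0) (4,1) (4,2) (5,0) (5,1) (5,2) (6,0) (6,1)] -> total=14
Click 2 (0,0) count=1: revealed 1 new [(0,0)] -> total=15
Click 3 (5,0) count=0: revealed 0 new [(none)] -> total=15
Click 4 (5,1) count=1: revealed 0 new [(none)] -> total=15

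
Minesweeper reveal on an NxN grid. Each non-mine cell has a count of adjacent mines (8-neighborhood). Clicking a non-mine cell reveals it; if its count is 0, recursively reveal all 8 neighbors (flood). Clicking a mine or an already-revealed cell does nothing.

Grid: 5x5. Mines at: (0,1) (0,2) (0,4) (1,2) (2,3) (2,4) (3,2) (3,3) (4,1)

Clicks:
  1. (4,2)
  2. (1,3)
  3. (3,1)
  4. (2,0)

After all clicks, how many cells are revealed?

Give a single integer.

Answer: 8

Derivation:
Click 1 (4,2) count=3: revealed 1 new [(4,2)] -> total=1
Click 2 (1,3) count=5: revealed 1 new [(1,3)] -> total=2
Click 3 (3,1) count=2: revealed 1 new [(3,1)] -> total=3
Click 4 (2,0) count=0: revealed 5 new [(1,0) (1,1) (2,0) (2,1) (3,0)] -> total=8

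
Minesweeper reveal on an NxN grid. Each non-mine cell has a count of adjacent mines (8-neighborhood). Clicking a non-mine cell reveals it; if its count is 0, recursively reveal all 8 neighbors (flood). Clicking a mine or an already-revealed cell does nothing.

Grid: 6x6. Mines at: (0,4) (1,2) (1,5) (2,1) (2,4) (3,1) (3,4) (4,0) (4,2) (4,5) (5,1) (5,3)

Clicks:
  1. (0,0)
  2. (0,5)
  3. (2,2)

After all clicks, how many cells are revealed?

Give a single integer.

Answer: 6

Derivation:
Click 1 (0,0) count=0: revealed 4 new [(0,0) (0,1) (1,0) (1,1)] -> total=4
Click 2 (0,5) count=2: revealed 1 new [(0,5)] -> total=5
Click 3 (2,2) count=3: revealed 1 new [(2,2)] -> total=6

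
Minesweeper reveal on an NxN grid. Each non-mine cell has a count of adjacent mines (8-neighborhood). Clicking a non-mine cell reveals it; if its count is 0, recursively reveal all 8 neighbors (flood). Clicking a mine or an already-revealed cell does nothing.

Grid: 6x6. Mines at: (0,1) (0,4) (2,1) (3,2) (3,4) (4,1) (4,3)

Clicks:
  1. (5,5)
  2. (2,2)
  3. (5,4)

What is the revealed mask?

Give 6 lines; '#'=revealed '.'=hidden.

Click 1 (5,5) count=0: revealed 4 new [(4,4) (4,5) (5,4) (5,5)] -> total=4
Click 2 (2,2) count=2: revealed 1 new [(2,2)] -> total=5
Click 3 (5,4) count=1: revealed 0 new [(none)] -> total=5

Answer: ......
......
..#...
......
....##
....##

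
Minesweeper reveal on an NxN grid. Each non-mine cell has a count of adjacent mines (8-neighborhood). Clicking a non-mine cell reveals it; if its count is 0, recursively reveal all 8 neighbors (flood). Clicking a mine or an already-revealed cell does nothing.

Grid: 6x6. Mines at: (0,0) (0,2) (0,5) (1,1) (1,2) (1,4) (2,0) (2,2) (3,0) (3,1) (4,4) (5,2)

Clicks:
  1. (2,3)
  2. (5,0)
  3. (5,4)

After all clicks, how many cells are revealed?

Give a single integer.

Answer: 6

Derivation:
Click 1 (2,3) count=3: revealed 1 new [(2,3)] -> total=1
Click 2 (5,0) count=0: revealed 4 new [(4,0) (4,1) (5,0) (5,1)] -> total=5
Click 3 (5,4) count=1: revealed 1 new [(5,4)] -> total=6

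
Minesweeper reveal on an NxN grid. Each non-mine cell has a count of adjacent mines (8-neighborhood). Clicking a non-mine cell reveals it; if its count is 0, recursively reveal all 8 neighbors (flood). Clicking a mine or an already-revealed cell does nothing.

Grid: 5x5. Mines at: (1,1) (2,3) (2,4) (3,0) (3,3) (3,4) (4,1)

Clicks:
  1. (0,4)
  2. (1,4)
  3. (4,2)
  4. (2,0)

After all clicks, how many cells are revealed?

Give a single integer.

Click 1 (0,4) count=0: revealed 6 new [(0,2) (0,3) (0,4) (1,2) (1,3) (1,4)] -> total=6
Click 2 (1,4) count=2: revealed 0 new [(none)] -> total=6
Click 3 (4,2) count=2: revealed 1 new [(4,2)] -> total=7
Click 4 (2,0) count=2: revealed 1 new [(2,0)] -> total=8

Answer: 8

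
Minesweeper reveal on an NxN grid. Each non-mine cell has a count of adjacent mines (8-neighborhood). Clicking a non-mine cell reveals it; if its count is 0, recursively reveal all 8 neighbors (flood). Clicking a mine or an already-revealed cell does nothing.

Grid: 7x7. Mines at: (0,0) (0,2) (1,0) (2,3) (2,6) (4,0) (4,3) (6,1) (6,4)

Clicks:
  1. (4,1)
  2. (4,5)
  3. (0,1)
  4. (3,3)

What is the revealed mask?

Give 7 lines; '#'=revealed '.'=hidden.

Click 1 (4,1) count=1: revealed 1 new [(4,1)] -> total=1
Click 2 (4,5) count=0: revealed 11 new [(3,4) (3,5) (3,6) (4,4) (4,5) (4,6) (5,4) (5,5) (5,6) (6,5) (6,6)] -> total=12
Click 3 (0,1) count=3: revealed 1 new [(0,1)] -> total=13
Click 4 (3,3) count=2: revealed 1 new [(3,3)] -> total=14

Answer: .#.....
.......
.......
...####
.#..###
....###
.....##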